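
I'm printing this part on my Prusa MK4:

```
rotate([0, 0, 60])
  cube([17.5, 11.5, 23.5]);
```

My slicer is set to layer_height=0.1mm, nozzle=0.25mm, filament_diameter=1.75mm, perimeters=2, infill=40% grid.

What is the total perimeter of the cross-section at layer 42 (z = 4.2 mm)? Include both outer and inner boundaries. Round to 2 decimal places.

58.00 mm

At z = 4.2 mm: the cube (footprint 17.5×11.5) is included at this height (perimeter 58.00 mm); (rotated 60° about Z; rotation is an isometry so areas/perimeters/island counts are preserved). Overall, the cross-section is a single solid region. Total boundary length (outer) = 58.00 mm.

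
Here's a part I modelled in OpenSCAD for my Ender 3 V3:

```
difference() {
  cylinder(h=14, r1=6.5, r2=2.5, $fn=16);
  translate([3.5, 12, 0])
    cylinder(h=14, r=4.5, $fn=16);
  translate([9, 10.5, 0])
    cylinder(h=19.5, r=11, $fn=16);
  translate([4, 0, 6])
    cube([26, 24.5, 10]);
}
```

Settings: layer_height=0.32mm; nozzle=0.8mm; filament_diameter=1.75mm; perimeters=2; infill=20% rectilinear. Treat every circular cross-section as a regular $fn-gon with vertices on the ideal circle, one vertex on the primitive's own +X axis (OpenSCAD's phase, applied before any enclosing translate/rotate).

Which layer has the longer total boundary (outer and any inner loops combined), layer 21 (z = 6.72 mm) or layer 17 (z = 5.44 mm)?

Layer 21 (z = 6.72): the cone (r1=6.5→r2=2.5) has section circumradius 4.580 here — a regular 16-gon (perimeter = 2·16·4.580·sin(180°/16) = 28.59 mm); the cylinder at (3.5, 12): section is a regular 16-gon, circumradius r=4.5 (perimeter = 2·16·4.500·sin(180°/16) = 28.09 mm); the r=11 cylinder at (9, 10.5) gives a regular 16-gon of circumradius 11 (constant along its height) (perimeter = 2·16·11.000·sin(180°/16) = 68.67 mm); the 26×24.5 cube at (4, 0) contributes its full rectangle (perimeter 101.00 mm); Taking the first minus the rest: starting from the cone, the r=4.5 cylinder at (3.5, 12) misses the remaining region (no effect); the r=11 cylinder at (9, 10.5) partially overlaps it — only the 6.27 mm² overlap (of its 370.44 mm²) is removed, clipping the outline; the 26×24.5 cube at (4, 0) partially overlaps it — only the 0.36 mm² overlap (of its 637.00 mm²) is removed, clipping the outline — boundary = 28.44 mm. So its perimeter = 28.44 mm. Layer 17 (z = 5.44): the cone contributes a regular 16-gon of circumradius 4.946 (interpolated between r1=6.5 and r2=2.5 at t=0.389) (perimeter = 2·16·4.946·sin(180°/16) = 30.88 mm); the r=4.5 cylinder at (3.5, 12) contributes a regular 16-gon of circumradius 4.5 (perimeter = 2·16·4.500·sin(180°/16) = 28.09 mm); the cylinder at (9, 10.5): section is a regular 16-gon, circumradius r=11 (perimeter = 2·16·11.000·sin(180°/16) = 68.67 mm); the cube at (4, 0) is not intersected at this z (z outside [6, 16]); Taking the first minus the rest: starting from the cone, the r=4.5 cylinder at (3.5, 12) misses the remaining region (no effect); the r=11 cylinder at (9, 10.5) partially overlaps it — only the 8.83 mm² overlap (of its 370.44 mm²) is removed, clipping the outline — boundary = 30.25 mm. So its perimeter = 30.25 mm. Layer 17 is larger (30.25 vs 28.44 mm).

layer 17 (z = 5.44 mm)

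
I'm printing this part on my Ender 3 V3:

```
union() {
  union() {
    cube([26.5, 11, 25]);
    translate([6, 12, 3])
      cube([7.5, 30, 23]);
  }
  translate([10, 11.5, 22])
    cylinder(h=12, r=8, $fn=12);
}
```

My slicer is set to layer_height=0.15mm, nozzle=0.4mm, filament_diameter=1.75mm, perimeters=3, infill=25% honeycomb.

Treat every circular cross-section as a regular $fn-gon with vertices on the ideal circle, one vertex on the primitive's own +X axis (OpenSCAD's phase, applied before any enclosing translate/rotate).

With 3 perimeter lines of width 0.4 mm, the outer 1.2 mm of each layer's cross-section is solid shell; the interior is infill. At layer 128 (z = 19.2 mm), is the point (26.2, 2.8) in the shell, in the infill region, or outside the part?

At z = 19.2 mm: the 26.5×11 cube contributes its full rectangle; the cube at (6, 12) (footprint 7.5×30) is included at this height; Merging all regions: the 2 present regions are separate (no shared area or edge), so areas and boundary lengths simply add and each stays a separate island — 2 connected regions; the cylinder at (10, 11.5) is not intersected at this z (z outside [22, 34]); Combining (union): only that combined region is present, so the union is just that shape — 2 connected regions. Overall, the cross-section has 2 separate islands. The nearest boundary edge runs (26.50, 11.00)→(26.50, 0.00); distance from the point to it = 0.30 mm. (Shell/infill is judged within the island containing the point — the largest one.) The point is inside the cross-section, 0.30 mm from the nearest boundary — within the 1.2 mm shell band (3 × 0.4).

shell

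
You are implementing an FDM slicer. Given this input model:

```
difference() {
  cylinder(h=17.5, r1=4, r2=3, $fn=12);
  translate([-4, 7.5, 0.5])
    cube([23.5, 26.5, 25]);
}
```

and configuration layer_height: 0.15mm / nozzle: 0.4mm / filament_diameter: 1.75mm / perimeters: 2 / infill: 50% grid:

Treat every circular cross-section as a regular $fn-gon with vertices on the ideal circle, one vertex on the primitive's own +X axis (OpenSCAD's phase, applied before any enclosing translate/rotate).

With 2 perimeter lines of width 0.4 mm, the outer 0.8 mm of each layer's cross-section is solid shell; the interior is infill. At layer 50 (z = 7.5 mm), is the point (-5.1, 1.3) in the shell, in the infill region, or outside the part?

At z = 7.5 mm: the cone contributes a regular 12-gon of circumradius 3.571 (interpolated between r1=4 and r2=3 at t=0.429); the 23.5×26.5 cube at (-4, 7.5) contributes its full rectangle; Subtracting the remaining from the first: starting from the cone, the 23.5×26.5 cube at (-4, 7.5) misses the remaining region (no effect) — 1 connected region. Overall, the cross-section is a single solid region. The nearest boundary edge runs (-3.57, 0.00)→(-3.09, 1.79); distance from the point to it = 1.81 mm. The point is not inside any of the regions above, so it lies outside the cross-section (1.81 mm from the nearest boundary).

outside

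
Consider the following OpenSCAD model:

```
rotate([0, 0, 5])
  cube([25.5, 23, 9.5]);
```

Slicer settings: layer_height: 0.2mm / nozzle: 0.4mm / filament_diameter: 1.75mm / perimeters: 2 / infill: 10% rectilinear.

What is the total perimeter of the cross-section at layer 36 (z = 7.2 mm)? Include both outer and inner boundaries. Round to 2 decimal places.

At z = 7.2 mm: the 25.5×23 cube contributes its full rectangle (perimeter 97.00 mm); (rotated 5° about Z; rotation is an isometry so areas/perimeters/island counts are preserved). Overall, the cross-section is a single solid region. Total boundary length (outer) = 97.00 mm.

97.00 mm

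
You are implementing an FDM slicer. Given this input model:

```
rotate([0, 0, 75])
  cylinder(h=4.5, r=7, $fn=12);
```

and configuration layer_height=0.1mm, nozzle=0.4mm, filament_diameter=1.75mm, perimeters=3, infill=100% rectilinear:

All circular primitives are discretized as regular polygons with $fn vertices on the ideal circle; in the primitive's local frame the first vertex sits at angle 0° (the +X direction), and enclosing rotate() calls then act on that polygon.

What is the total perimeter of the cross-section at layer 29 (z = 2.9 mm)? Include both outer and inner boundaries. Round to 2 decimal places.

At z = 2.9 mm: the r=7 cylinder contributes a regular 12-gon of circumradius 7 (perimeter = 2·12·7.000·sin(180°/12) = 43.48 mm); (rotated 75° about Z; rotation is an isometry so areas/perimeters/island counts are preserved). Overall, the cross-section is a single solid region. Total boundary length (outer) = 43.48 mm.

43.48 mm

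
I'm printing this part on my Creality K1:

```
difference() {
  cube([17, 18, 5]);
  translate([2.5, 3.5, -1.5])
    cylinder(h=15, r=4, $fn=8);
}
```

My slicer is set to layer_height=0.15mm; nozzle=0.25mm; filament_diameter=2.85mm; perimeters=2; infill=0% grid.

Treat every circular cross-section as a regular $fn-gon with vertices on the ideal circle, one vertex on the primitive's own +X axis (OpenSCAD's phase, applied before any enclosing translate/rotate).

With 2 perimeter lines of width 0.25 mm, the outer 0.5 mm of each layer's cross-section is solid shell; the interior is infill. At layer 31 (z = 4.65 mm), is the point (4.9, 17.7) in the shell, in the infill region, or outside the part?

shell

At z = 4.65 mm: the 17×18 cube contributes its full rectangle; the r=4 cylinder at (2.5, 3.5) gives a regular 8-gon of circumradius 4 (constant along its height); Subtracting the remaining from the first: starting from the 17×18 cube, the r=4 cylinder at (2.5, 3.5) partially overlaps it — only the 39.44 mm² overlap (of its 45.25 mm²) is removed, clipping the outline — 2 connected regions. Overall, the cross-section has 2 separate islands. The nearest boundary edge runs (0.00, 18.00)→(17.00, 18.00); distance from the point to it = 0.30 mm. (Shell/infill is judged within the island containing the point — the largest one.) The point is inside the cross-section, 0.30 mm from the nearest boundary — within the 0.5 mm shell band (2 × 0.25).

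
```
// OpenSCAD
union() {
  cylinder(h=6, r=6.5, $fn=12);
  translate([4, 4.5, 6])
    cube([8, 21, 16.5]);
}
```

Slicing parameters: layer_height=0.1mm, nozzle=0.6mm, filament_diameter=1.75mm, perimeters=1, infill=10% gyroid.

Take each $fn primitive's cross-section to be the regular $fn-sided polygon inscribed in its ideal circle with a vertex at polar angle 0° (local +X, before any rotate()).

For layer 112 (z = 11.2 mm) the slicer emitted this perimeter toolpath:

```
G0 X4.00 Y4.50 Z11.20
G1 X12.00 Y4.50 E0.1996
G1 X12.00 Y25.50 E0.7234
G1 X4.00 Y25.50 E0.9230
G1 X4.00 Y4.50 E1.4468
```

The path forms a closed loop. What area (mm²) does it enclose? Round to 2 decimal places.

168.00 mm²

Apply the shoelace formula to the sequence of (X, Y) vertices; enclosed area = 168.00 mm².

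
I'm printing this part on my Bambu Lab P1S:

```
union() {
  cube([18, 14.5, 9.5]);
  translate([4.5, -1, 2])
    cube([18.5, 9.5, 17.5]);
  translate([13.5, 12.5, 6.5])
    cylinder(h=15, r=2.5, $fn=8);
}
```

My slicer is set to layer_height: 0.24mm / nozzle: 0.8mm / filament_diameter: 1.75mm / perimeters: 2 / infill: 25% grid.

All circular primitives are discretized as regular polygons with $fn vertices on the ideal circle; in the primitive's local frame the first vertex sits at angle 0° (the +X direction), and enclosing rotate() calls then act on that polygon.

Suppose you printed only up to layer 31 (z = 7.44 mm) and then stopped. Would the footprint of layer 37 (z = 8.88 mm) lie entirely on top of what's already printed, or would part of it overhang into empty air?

entirely on top

Compare the two slices. At z = 7.44: the cube (footprint 18×14.5) is included at this height (area 261.00 mm²); the cube at (4.5, -1) (footprint 18.5×9.5) is included at this height (area 175.75 mm²); the r=2.5 cylinder at (13.5, 12.5) contributes a regular 8-gon of circumradius 2.5 (area = (8/2)·2.500²·sin(360°/8) = 17.68 mm²); Merging all regions: the regions partially overlap — summed areas 454.43 mm² minus the doubly-counted overlap 131.82 mm² gives 322.60 mm² — area = 322.60 mm². At z = 8.88: the cube (footprint 18×14.5) is included at this height (area 261.00 mm²); the 18.5×9.5 cube at (4.5, -1) contributes its full rectangle (area 175.75 mm²); the cylinder at (13.5, 12.5): section is a regular 8-gon, circumradius r=2.5 (area = (8/2)·2.500²·sin(360°/8) = 17.68 mm²); Combining (union): the regions partially overlap — summed areas 454.43 mm² minus the doubly-counted overlap 131.82 mm² gives 322.60 mm² — area = 322.60 mm². Checking containment: the cross-section at z = 8.88 is a subset of the cross-section at z = 7.44.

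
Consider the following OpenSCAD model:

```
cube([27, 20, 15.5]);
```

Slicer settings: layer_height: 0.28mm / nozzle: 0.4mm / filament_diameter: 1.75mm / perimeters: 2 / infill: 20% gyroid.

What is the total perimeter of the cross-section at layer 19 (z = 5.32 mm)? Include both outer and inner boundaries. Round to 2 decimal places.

At z = 5.32 mm: the 27×20 cube contributes its full rectangle (perimeter 94.00 mm). Overall, the cross-section is a single solid region. Total boundary length (outer) = 94.00 mm.

94.00 mm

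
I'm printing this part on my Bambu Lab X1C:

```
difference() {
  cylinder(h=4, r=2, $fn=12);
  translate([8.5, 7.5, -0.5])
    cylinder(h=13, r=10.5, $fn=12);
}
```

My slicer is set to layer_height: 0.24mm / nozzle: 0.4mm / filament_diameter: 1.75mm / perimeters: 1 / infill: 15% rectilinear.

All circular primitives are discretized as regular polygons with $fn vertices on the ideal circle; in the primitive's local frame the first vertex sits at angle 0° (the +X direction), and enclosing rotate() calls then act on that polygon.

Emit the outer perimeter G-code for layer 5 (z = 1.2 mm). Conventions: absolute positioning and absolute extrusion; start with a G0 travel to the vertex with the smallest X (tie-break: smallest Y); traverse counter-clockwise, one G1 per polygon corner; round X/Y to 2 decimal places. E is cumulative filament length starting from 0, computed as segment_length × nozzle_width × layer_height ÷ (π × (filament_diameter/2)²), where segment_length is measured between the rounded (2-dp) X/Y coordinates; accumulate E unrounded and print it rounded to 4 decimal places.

At z = 1.2 mm: the r=2 cylinder gives a regular 12-gon of circumradius 2 (constant along its height); the r=10.5 cylinder at (8.5, 7.5) contributes a regular 12-gon of circumradius 10.5; Subtracting the remaining from the first: starting from the r=2 cylinder, the r=10.5 cylinder at (8.5, 7.5) partially overlaps it — only the 1.72 mm² overlap (of its 330.75 mm²) is removed, clipping the outline — 1 connected region. The outline is a single polygon with 10 vertices. Extrusion per mm of travel: 0.4 × 0.24 / (π × 0.875²) = 0.039912. Accumulating E over each segment gives final E = 0.4736.

G0 X-2.00 Y0.00 Z1.20
G1 X-1.73 Y-1.00 E0.0413
G1 X-1.00 Y-1.73 E0.0825
G1 X0.00 Y-2.00 E0.1239
G1 X1.00 Y-1.73 E0.1652
G1 X1.73 Y-1.00 E0.2064
G1 X1.93 Y-0.27 E0.2366
G1 X-0.27 Y1.93 E0.3608
G1 X-1.00 Y1.73 E0.3910
G1 X-1.73 Y1.00 E0.4322
G1 X-2.00 Y0.00 E0.4736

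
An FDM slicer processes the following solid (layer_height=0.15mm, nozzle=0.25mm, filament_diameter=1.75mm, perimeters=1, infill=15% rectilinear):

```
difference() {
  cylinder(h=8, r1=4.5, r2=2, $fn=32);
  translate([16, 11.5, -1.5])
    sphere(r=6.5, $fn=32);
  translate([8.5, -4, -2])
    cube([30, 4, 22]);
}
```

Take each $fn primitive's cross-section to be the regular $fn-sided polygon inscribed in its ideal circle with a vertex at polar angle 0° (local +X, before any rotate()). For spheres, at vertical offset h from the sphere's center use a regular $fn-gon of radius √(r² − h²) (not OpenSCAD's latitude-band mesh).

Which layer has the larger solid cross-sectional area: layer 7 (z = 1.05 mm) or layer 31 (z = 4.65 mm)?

Layer 7 (z = 1.05): the cone contributes a regular 32-gon of circumradius 4.172 (interpolated between r1=4.5 and r2=2 at t=0.131) (area = (32/2)·4.172²·sin(360°/32) = 54.33 mm²); the sphere at (16, 11.5): section is a regular 32-gon, circumradius = √(r²−h²) = √(6.5²−2.55²) = 5.979 (area = (32/2)·5.979²·sin(360°/32) = 111.58 mm²); the cube at (8.5, -4) (footprint 30×4) is included at this height (area 120.00 mm²); Subtracting the remaining from the first: starting from the cone (54.33 mm²), the r=6.5 sphere at (16, 11.5) misses the remaining region (no effect); the 30×4 cube at (8.5, -4) misses the remaining region (no effect) — area = 54.33 mm². So its area = 54.33 mm². Layer 31 (z = 4.65): the cone contributes a regular 32-gon of circumradius 3.047 (interpolated between r1=4.5 and r2=2 at t=0.581) (area = (32/2)·3.047²·sin(360°/32) = 28.98 mm²); the r=6.5 sphere at (16, 11.5) slices to a regular 32-gon of circumradius 2.104 (√(r²−h²) with h=6.15 from center) (area = (32/2)·2.104²·sin(360°/32) = 13.82 mm²); the cube at (8.5, -4) is present — its section is the full 30×4 rectangle (area 120.00 mm²); After the difference (first − rest): starting from the cone (28.98 mm²), the r=6.5 sphere at (16, 11.5) misses the remaining region (no effect); the 30×4 cube at (8.5, -4) misses the remaining region (no effect) — area = 28.98 mm². So its area = 28.98 mm². Layer 7 is larger (54.33 vs 28.98 mm²).

layer 7 (z = 1.05 mm)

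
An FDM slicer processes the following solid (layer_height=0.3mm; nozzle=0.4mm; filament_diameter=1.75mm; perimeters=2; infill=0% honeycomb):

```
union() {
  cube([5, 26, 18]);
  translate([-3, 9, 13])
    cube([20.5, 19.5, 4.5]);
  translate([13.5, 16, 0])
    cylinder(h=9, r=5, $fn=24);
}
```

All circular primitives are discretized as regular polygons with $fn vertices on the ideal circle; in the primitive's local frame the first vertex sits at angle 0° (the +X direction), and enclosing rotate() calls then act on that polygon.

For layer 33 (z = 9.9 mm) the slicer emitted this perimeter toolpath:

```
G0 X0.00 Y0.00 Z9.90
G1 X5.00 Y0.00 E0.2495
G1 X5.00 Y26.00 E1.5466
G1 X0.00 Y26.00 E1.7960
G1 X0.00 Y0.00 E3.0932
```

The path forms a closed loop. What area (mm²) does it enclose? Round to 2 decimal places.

130.00 mm²

Apply the shoelace formula to the sequence of (X, Y) vertices; enclosed area = 130.00 mm².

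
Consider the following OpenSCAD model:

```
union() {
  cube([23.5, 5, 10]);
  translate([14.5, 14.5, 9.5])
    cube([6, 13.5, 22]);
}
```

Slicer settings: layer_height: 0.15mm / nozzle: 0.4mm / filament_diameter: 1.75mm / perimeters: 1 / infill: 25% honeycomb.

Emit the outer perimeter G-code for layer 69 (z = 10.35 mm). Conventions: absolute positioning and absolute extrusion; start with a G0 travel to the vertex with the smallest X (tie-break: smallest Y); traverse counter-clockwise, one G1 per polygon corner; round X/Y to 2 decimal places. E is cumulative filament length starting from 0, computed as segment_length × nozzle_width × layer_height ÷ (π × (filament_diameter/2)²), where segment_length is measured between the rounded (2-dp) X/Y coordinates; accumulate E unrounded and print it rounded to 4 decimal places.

G0 X14.50 Y14.50 Z10.35
G1 X20.50 Y14.50 E0.1497
G1 X20.50 Y28.00 E0.4864
G1 X14.50 Y28.00 E0.6361
G1 X14.50 Y14.50 E0.9729

At z = 10.35 mm: the cube does not reach this height (z outside [0, 10]); the cube at (14.5, 14.5) is present — its section is the full 6×13.5 rectangle; Taking the union: only the 6×13.5 cube at (14.5, 14.5) is present, so the union is just that shape — 1 connected region. The outline is a single polygon with 4 vertices. Extrusion per mm of travel: 0.4 × 0.15 / (π × 0.875²) = 0.024945. Accumulating E over each segment gives final E = 0.9729.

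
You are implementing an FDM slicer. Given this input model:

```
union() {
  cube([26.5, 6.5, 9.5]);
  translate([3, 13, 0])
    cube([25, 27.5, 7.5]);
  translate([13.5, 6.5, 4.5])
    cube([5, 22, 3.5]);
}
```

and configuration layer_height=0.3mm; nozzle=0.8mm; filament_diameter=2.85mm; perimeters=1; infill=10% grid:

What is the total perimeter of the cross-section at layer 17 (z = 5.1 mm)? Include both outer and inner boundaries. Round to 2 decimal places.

At z = 5.1 mm: the cube is present — its section is the full 26.5×6.5 rectangle (perimeter 66.00 mm); the cube at (3, 13) (footprint 25×27.5) is included at this height (perimeter 105.00 mm); the 5×22 cube at (13.5, 6.5) contributes its full rectangle (perimeter 54.00 mm); Taking the union: the regions partially overlap (shared area 77.50 mm²), so the edge portions inside another operand are dropped and the merged outline is re-measured after clipping — boundary = 174.00 mm. Overall, the cross-section is a single solid region. Total boundary length (outer) = 174.00 mm.

174.00 mm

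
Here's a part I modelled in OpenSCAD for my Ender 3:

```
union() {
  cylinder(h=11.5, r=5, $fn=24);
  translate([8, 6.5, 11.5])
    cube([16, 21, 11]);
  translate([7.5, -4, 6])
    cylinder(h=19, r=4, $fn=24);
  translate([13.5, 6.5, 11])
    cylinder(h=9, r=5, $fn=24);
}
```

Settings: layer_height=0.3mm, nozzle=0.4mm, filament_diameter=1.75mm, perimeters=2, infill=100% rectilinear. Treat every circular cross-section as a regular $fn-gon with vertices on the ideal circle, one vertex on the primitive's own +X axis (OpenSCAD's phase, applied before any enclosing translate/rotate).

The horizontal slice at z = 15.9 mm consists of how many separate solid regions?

2

At z = 15.9 mm: the cylinder is not intersected at this z (z outside [0, 11.5]); the cube at (8, 6.5) (footprint 16×21) is included at this height; the r=4 cylinder at (7.5, -4) contributes a regular 24-gon of circumradius 4; the r=5 cylinder at (13.5, 6.5) contributes a regular 24-gon of circumradius 5; Taking the union: the regions partially overlap (shared area 38.82 mm²), so overlapping operands fuse into one piece — 2 connected regions. The result has 2 disconnected regions.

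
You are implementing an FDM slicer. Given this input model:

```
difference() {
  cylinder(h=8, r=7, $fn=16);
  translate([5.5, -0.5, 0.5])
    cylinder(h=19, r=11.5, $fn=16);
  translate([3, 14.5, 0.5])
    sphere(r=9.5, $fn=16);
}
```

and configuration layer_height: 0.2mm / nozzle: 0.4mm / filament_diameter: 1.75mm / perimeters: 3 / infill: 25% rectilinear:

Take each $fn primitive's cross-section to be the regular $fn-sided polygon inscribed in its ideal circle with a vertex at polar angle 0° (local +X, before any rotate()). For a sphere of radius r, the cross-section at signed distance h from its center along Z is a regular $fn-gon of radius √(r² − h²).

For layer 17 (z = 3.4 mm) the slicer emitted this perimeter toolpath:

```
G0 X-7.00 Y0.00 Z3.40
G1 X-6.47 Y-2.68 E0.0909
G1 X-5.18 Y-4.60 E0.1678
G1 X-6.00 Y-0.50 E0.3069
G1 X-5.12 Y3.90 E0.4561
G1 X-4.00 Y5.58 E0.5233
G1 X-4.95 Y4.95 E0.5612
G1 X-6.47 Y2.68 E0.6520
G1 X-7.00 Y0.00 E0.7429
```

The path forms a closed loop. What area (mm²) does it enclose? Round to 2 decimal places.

8.02 mm²

Apply the shoelace formula to the sequence of (X, Y) vertices; enclosed area = 8.02 mm².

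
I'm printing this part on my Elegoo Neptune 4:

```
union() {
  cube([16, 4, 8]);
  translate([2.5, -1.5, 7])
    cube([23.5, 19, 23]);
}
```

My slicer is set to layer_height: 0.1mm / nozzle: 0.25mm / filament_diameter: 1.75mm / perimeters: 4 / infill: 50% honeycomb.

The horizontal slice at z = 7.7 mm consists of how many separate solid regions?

At z = 7.7 mm: the 16×4 cube contributes its full rectangle; the 23.5×19 cube at (2.5, -1.5) contributes its full rectangle; Combining (union): the regions partially overlap (shared area 54.00 mm²), so overlapping operands fuse into one piece — 1 connected region. The result has 1 disconnected region.

1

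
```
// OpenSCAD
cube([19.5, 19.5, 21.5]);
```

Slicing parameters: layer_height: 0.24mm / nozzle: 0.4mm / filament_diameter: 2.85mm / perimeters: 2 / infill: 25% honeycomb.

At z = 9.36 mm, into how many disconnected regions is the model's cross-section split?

At z = 9.36 mm: the cube (footprint 19.5×19.5) is included at this height. The result has 1 disconnected region.

1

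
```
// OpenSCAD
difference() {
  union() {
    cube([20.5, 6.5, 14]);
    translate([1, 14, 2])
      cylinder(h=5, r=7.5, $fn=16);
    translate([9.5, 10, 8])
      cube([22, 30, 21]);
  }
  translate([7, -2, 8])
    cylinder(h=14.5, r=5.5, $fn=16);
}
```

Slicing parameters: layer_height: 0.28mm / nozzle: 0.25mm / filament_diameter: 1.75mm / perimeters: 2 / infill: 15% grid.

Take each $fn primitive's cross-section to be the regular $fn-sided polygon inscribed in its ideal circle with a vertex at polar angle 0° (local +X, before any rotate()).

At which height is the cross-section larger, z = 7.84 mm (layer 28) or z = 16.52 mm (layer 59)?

Layer 28 (z = 7.84): the 20.5×6.5 cube contributes its full rectangle (area 133.25 mm²); the cylinder at (1, 14) is absent (z outside [2, 7]); the cube at (9.5, 10) is not intersected at this z (z outside [8, 29]); Merging all regions: only the 20.5×6.5 cube is present, so the union is just that shape — area = 133.25 mm²; the cylinder at (7, -2) does not reach this height (z outside [8, 22.5]); After the difference (first − rest): none of the subtracted shapes is present at this height, so the result so far is unchanged — area = 133.25 mm². So its area = 133.25 mm². Layer 59 (z = 16.52): the cube is absent (z outside [0, 14]); the cylinder at (1, 14) does not reach this height (z outside [2, 7]); the 22×30 cube at (9.5, 10) contributes its full rectangle (area 660.00 mm²); Taking the union: only the 22×30 cube at (9.5, 10) is present, so the union is just that shape — area = 660.00 mm²; the r=5.5 cylinder at (7, -2) contributes a regular 16-gon of circumradius 5.5 (area = (16/2)·5.500²·sin(360°/16) = 92.61 mm²); Subtracting the remaining from the first: starting from the result so far (660.00 mm²), the r=5.5 cylinder at (7, -2) misses the remaining region (no effect) — area = 660.00 mm². So its area = 660.00 mm². Layer 59 is larger (660.00 vs 133.25 mm²).

layer 59 (z = 16.52 mm)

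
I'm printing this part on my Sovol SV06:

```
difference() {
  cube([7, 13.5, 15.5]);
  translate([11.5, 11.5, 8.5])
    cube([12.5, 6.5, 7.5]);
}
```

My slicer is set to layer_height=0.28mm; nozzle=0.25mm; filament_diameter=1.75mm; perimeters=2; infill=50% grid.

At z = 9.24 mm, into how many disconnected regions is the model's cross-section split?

1

At z = 9.24 mm: the cube (footprint 7×13.5) is included at this height; the cube at (11.5, 11.5) is present — its section is the full 12.5×6.5 rectangle; Subtracting the remaining from the first: starting from the 7×13.5 cube, the 12.5×6.5 cube at (11.5, 11.5) misses the remaining region (no effect) — 1 connected region. The result has 1 disconnected region.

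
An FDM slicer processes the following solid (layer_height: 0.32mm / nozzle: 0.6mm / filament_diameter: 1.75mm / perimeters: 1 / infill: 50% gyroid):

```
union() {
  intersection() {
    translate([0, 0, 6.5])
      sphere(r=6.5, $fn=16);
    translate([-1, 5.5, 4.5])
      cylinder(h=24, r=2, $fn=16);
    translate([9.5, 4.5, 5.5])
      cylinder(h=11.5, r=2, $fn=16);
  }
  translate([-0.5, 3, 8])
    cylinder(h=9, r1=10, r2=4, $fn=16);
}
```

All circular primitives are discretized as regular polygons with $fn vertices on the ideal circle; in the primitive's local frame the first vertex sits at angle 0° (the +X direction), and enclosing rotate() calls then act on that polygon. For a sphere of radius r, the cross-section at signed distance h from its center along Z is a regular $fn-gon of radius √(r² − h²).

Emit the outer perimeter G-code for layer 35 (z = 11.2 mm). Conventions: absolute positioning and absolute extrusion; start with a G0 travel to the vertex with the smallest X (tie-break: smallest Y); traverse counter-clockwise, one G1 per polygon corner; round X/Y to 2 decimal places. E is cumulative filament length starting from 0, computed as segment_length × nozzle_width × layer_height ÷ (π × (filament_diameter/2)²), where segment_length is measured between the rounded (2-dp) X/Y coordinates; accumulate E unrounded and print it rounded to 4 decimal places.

G0 X-8.37 Y3.00 Z11.20
G1 X-7.77 Y-0.01 E0.2450
G1 X-6.06 Y-2.56 E0.4901
G1 X-3.51 Y-4.27 E0.7352
G1 X-0.50 Y-4.87 E0.9802
G1 X2.51 Y-4.27 E1.2252
G1 X5.06 Y-2.56 E1.4702
G1 X6.77 Y-0.01 E1.7153
G1 X7.37 Y3.00 E1.9603
G1 X6.77 Y6.01 E2.2053
G1 X5.06 Y8.56 E2.4504
G1 X2.51 Y10.27 E2.6955
G1 X-0.50 Y10.87 E2.9405
G1 X-3.51 Y10.27 E3.1855
G1 X-6.06 Y8.56 E3.4306
G1 X-7.77 Y6.01 E3.6757
G1 X-8.37 Y3.00 E3.9206

At z = 11.2 mm: the r=6.5 sphere slices to a regular 16-gon of circumradius 4.490 (√(r²−h²) with h=4.7 from center); the r=2 cylinder at (-1, 5.5) gives a regular 16-gon of circumradius 2 (constant along its height); the cylinder at (9.5, 4.5): section is a regular 16-gon, circumradius r=2; Keeping only the common overlap: the r=2 cylinder at (-1, 5.5) partially overlaps the r=6.5 sphere; clipping to the common part keeps 1.59 mm²; the r=2 cylinder at (9.5, 4.5) does not overlap the running intersection (empty) — nothing remains; the cone at (-0.5, 3): at t=0.356 of its height the radius interpolates to r₁+(r₂−r₁)t = 7.867, giving a regular 16-gon of that circumradius; Combining (union): only the cone at (-0.5, 3) is present, so the union is just that shape — 1 connected region. The outline is a single polygon with 16 vertices. Extrusion per mm of travel: 0.6 × 0.32 / (π × 0.875²) = 0.079824. Accumulating E over each segment gives final E = 3.9206.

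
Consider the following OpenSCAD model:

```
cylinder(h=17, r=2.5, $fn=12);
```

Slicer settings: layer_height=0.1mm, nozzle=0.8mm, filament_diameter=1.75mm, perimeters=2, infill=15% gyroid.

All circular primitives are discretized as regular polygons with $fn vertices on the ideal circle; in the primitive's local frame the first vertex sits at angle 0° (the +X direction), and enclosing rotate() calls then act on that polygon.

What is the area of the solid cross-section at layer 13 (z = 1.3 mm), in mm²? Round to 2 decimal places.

At z = 1.3 mm: the r=2.5 cylinder gives a regular 12-gon of circumradius 2.5 (constant along its height) (area = (12/2)·2.500²·sin(360°/12) = 18.75 mm²). Overall, the cross-section is a single solid region. Net area = 18.75 mm².

18.75 mm²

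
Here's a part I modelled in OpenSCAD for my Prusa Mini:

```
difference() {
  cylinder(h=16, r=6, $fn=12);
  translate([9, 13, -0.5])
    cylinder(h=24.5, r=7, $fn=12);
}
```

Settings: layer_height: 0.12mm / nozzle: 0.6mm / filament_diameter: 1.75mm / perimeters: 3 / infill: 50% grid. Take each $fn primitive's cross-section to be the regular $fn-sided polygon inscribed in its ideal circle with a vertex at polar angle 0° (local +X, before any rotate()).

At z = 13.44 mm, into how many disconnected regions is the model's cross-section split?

1

At z = 13.44 mm: the r=6 cylinder gives a regular 12-gon of circumradius 6 (constant along its height); the r=7 cylinder at (9, 13) contributes a regular 12-gon of circumradius 7; After the difference (first − rest): starting from the r=6 cylinder, the r=7 cylinder at (9, 13) misses the remaining region (no effect) — 1 connected region. The result has 1 disconnected region.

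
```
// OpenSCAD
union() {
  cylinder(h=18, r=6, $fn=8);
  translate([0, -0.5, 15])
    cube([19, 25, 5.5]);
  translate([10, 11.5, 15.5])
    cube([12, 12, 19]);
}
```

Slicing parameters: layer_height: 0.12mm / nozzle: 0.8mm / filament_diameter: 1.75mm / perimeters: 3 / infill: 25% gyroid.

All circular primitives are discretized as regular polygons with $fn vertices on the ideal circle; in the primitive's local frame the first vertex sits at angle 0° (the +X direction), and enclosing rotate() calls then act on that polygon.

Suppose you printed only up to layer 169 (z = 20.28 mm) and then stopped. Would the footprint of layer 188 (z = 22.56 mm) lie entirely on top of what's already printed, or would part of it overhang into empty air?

Compare the two slices. At z = 20.28: the cylinder does not reach this height (z outside [0, 18]); the cube at (0, -0.5) is present — its section is the full 19×25 rectangle (area 475.00 mm²); the 12×12 cube at (10, 11.5) contributes its full rectangle (area 144.00 mm²); Merging all regions: the regions partially overlap — summed areas 619.00 mm² minus the doubly-counted overlap 108.00 mm² gives 511.00 mm² — area = 511.00 mm². At z = 22.56: the cylinder does not reach this height (z outside [0, 18]); the cube at (0, -0.5) is not intersected at this z (z outside [15, 20.5]); the 12×12 cube at (10, 11.5) contributes its full rectangle (area 144.00 mm²); Taking the union: only the 12×12 cube at (10, 11.5) is present, so the union is just that shape — area = 144.00 mm². Checking containment: the cross-section at z = 22.56 is a subset of the cross-section at z = 20.28.

entirely on top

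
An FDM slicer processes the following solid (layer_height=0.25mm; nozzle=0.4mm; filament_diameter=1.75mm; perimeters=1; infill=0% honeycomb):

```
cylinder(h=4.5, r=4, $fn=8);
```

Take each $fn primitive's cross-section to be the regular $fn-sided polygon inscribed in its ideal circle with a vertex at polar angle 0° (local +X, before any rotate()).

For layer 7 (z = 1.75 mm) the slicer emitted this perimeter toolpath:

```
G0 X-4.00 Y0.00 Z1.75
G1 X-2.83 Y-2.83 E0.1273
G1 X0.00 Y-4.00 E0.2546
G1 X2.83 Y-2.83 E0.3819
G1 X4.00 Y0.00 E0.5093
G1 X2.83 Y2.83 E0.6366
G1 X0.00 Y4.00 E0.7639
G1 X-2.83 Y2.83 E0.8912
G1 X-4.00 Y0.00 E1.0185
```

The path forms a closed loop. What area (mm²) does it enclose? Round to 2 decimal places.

Apply the shoelace formula to the sequence of (X, Y) vertices; enclosed area = 45.28 mm².

45.28 mm²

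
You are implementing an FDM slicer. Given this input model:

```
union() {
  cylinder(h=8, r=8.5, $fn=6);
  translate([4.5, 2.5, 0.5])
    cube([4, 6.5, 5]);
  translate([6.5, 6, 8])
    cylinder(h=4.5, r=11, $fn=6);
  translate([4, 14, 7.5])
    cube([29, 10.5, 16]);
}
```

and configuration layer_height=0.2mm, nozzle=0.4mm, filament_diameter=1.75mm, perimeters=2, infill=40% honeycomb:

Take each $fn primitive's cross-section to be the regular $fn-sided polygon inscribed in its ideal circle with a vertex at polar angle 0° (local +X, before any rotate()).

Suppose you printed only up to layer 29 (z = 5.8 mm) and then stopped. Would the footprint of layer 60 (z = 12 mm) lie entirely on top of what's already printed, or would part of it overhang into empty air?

part overhangs

Compare the two slices. At z = 5.8: the r=8.5 cylinder gives a regular 6-gon of circumradius 8.5 (constant along its height) (area = (6/2)·8.500²·sin(360°/6) = 187.71 mm²); the cube at (4.5, 2.5) does not reach this height (z outside [0.5, 5.5]); the cylinder at (6.5, 6) does not reach this height (z outside [8, 12.5]); the cube at (4, 14) is not intersected at this z (z outside [7.5, 23.5]); Taking the union: only the r=8.5 cylinder is present, so the union is just that shape — area = 187.71 mm². At z = 12: the cylinder does not reach this height (z outside [0, 8]); the cube at (4.5, 2.5) does not reach this height (z outside [0.5, 5.5]); the cylinder at (6.5, 6): section is a regular 6-gon, circumradius r=11 (area = (6/2)·11.000²·sin(360°/6) = 314.37 mm²); the cube at (4, 14) is present — its section is the full 29×10.5 rectangle (area 304.50 mm²); Taking the union: the regions partially overlap — summed areas 618.87 mm² minus the doubly-counted overlap 12.88 mm² gives 605.98 mm² — area = 605.98 mm². Checking containment: at z = 12 the cross-section extends beyond the z = 5.8 cross-section by about 510.41 mm².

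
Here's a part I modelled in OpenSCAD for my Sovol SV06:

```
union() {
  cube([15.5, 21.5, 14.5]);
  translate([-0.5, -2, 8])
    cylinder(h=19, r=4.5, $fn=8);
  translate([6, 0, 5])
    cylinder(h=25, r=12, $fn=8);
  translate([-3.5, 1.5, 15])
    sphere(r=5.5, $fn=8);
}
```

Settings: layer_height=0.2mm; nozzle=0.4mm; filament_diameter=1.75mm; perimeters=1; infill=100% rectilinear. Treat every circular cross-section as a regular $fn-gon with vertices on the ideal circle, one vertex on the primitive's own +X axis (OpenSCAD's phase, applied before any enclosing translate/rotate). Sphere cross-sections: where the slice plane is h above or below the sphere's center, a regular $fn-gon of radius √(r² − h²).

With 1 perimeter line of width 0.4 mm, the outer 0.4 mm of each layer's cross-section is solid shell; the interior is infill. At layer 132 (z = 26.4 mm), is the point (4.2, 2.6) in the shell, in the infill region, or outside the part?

At z = 26.4 mm: the cube does not reach this height (z outside [0, 14.5]); the r=4.5 cylinder at (-0.5, -2) contributes a regular 8-gon of circumradius 4.5; the r=12 cylinder at (6, 0) contributes a regular 8-gon of circumradius 12; the sphere at (-3.5, 1.5) is not intersected at this z (|z−center|=11.400 > r=5.5); Taking the union: the r=4.5 cylinder at (-0.5, -2) lies entirely inside the r=12 cylinder at (6, 0), so the union is just the r=12 cylinder at (6, 0) — 1 connected region. Overall, the cross-section is a single solid region. The nearest boundary edge runs (-2.49, 8.49)→(6.00, 12.00); distance from the point to it = 8.00 mm. The point is inside the cross-section and 8.00 mm from the nearest boundary — more than the 0.4 mm shell width (1 × 0.4), so it's in the infill interior.

infill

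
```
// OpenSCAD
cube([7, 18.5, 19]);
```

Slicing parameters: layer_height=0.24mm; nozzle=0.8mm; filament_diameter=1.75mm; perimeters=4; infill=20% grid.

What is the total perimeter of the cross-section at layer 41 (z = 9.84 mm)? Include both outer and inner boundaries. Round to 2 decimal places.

51.00 mm

At z = 9.84 mm: the cube is present — its section is the full 7×18.5 rectangle (perimeter 51.00 mm). Overall, the cross-section is a single solid region. Total boundary length (outer) = 51.00 mm.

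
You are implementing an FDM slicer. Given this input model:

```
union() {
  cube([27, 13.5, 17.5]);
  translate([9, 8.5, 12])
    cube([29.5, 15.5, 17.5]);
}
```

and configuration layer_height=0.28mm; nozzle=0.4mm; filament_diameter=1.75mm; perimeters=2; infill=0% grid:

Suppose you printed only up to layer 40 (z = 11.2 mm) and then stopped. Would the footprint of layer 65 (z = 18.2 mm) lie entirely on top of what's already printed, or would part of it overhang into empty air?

part overhangs

Compare the two slices. At z = 11.2: the 27×13.5 cube contributes its full rectangle (area 364.50 mm²); the cube at (9, 8.5) is not intersected at this z (z outside [12, 29.5]); Taking the union: only the 27×13.5 cube is present, so the union is just that shape — area = 364.50 mm². At z = 18.2: the cube does not reach this height (z outside [0, 17.5]); the 29.5×15.5 cube at (9, 8.5) contributes its full rectangle (area 457.25 mm²); Taking the union: only the 29.5×15.5 cube at (9, 8.5) is present, so the union is just that shape — area = 457.25 mm². Checking containment: at z = 18.2 the cross-section extends beyond the z = 11.2 cross-section by about 367.25 mm².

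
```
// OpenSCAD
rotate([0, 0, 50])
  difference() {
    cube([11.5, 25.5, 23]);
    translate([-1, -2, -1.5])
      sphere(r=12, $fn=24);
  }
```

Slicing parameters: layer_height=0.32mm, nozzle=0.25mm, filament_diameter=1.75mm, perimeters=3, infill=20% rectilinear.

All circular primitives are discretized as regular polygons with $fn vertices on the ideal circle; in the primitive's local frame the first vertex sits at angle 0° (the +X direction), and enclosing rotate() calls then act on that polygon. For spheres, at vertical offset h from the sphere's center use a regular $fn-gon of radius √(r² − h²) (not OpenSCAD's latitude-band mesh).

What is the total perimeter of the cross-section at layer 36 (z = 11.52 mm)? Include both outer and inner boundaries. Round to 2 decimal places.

74.00 mm

At z = 11.52 mm: the cube (footprint 11.5×25.5) is included at this height (perimeter 74.00 mm); the sphere at (-1, -2) is absent (|z−center|=13.020 > r=12); Subtracting the remaining from the first: none of the subtracted shapes is present at this height, so the 11.5×25.5 cube is unchanged — boundary = 74.00 mm; (rotated 50° about Z; rotation is an isometry so areas/perimeters/island counts are preserved). Overall, the cross-section is a single solid region. Total boundary length (outer) = 74.00 mm.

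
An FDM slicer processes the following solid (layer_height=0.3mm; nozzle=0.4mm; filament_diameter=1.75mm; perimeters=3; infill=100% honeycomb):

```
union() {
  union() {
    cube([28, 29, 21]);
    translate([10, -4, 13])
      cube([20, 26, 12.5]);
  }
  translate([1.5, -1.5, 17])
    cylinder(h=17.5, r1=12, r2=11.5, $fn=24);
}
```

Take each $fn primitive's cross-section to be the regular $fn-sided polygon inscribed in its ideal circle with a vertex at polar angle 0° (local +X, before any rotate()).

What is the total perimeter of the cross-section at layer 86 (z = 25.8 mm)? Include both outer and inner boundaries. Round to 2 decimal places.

At z = 25.8 mm: the cube is absent (z outside [0, 21]); the cube at (10, -4) does not reach this height (z outside [13, 25.5]); Combining (union): nothing is present at this height; the cone at (1.5, -1.5): at t=0.503 of its height the radius interpolates to r₁+(r₂−r₁)t = 11.749, giving a regular 24-gon of that circumradius (perimeter = 2·24·11.749·sin(180°/24) = 73.61 mm); Combining (union): only the cone at (1.5, -1.5) is present, so the union is just that shape — boundary = 73.61 mm. Overall, the cross-section is a single solid region. Total boundary length (outer) = 73.61 mm.

73.61 mm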